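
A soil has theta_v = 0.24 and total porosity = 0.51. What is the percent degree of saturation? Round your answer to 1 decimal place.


Step 1: S = 100 * theta_v / n
Step 2: S = 100 * 0.24 / 0.51
Step 3: S = 47.1%

47.1


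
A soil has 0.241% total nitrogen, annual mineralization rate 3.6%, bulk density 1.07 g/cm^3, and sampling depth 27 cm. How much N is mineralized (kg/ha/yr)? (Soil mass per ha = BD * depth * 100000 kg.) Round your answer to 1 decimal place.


Step 1: Soil mass per ha = BD * depth * 100000 = 1.07 * 27 * 100000 = 2889000 kg
Step 2: Total N pool = soil mass * N%/100 = 2889000 * 0.241/100 = 6962.49 kg/ha
Step 3: N mineralized = N pool * rate%/100 = 6962.49 * 3.6/100 = 250.6 kg/ha/yr

250.6


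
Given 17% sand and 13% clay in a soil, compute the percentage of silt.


Step 1: sand + silt + clay = 100%
Step 2: silt = 100 - sand - clay
Step 3: silt = 100 - 17 - 13
Step 4: silt = 70%

70


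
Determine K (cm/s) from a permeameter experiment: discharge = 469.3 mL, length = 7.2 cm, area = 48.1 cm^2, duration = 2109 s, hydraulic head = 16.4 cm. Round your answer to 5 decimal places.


Step 1: K = Q * L / (A * t * h)
Step 2: Numerator = 469.3 * 7.2 = 3378.96
Step 3: Denominator = 48.1 * 2109 * 16.4 = 1663663.56
Step 4: K = 3378.96 / 1663663.56 = 0.00203 cm/s

0.00203


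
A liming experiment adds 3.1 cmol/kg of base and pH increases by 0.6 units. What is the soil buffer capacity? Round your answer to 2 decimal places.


Step 1: BC = change in base / change in pH
Step 2: BC = 3.1 / 0.6
Step 3: BC = 5.17 cmol/(kg*pH unit)

5.17


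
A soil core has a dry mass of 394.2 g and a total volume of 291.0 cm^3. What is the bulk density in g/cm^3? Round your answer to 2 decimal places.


Step 1: Identify the formula: BD = dry mass / volume
Step 2: Substitute values: BD = 394.2 / 291.0
Step 3: BD = 1.35 g/cm^3

1.35


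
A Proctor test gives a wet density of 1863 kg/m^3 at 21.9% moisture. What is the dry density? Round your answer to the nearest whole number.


Step 1: Dry density = wet density / (1 + w/100)
Step 2: Dry density = 1863 / (1 + 21.9/100)
Step 3: Dry density = 1863 / 1.219
Step 4: Dry density = 1528 kg/m^3

1528


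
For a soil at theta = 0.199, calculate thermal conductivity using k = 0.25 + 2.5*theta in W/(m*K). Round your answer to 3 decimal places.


Step 1: k = 0.25 + 2.5 * theta
Step 2: k = 0.25 + 2.5 * 0.199
Step 3: k = 0.25 + 0.498
Step 4: k = 0.748 W/(m*K)

0.748


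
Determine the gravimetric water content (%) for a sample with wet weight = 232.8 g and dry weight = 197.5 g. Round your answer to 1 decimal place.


Step 1: Water mass = wet - dry = 232.8 - 197.5 = 35.3 g
Step 2: w = 100 * water mass / dry mass
Step 3: w = 100 * 35.3 / 197.5 = 17.9%

17.9


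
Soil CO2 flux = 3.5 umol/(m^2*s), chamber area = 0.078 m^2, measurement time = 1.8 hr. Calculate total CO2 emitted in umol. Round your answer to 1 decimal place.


Step 1: Convert time to seconds: 1.8 hr * 3600 = 6480.0 s
Step 2: Total = flux * area * time_s
Step 3: Total = 3.5 * 0.078 * 6480.0
Step 4: Total = 1769.0 umol

1769.0


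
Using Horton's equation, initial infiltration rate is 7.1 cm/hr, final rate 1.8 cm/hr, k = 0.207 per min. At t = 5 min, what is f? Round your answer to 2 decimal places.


Step 1: f = fc + (f0 - fc) * exp(-k * t)
Step 2: exp(-0.207 * 5) = 0.355226
Step 3: f = 1.8 + (7.1 - 1.8) * 0.355226
Step 4: f = 1.8 + 5.3 * 0.355226
Step 5: f = 3.68 cm/hr

3.68


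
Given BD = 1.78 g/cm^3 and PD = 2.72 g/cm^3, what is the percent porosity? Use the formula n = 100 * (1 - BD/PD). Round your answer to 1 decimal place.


Step 1: Formula: n = 100 * (1 - BD / PD)
Step 2: n = 100 * (1 - 1.78 / 2.72)
Step 3: n = 100 * (1 - 0.65441)
Step 4: n = 34.6%

34.6


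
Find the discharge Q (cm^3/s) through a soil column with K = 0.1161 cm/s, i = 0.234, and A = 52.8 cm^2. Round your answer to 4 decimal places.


Step 1: Apply Darcy's law: Q = K * i * A
Step 2: Q = 0.1161 * 0.234 * 52.8
Step 3: Q = 1.4344 cm^3/s

1.4344


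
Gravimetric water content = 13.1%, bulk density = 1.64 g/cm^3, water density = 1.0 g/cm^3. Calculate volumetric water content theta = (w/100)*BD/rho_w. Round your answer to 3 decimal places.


Step 1: theta = (w / 100) * BD / rho_w
Step 2: theta = (13.1 / 100) * 1.64 / 1.0
Step 3: theta = 0.131 * 1.64
Step 4: theta = 0.215

0.215


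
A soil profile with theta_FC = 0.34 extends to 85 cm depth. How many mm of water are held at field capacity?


Step 1: Water (mm) = theta_FC * depth (cm) * 10
Step 2: Water = 0.34 * 85 * 10
Step 3: Water = 289.0 mm

289.0


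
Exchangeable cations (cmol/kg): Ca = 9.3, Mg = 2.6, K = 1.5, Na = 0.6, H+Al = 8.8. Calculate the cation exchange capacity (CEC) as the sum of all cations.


Step 1: CEC = Ca + Mg + K + Na + (H+Al)
Step 2: CEC = 9.3 + 2.6 + 1.5 + 0.6 + 8.8
Step 3: CEC = 22.8 cmol/kg

22.8


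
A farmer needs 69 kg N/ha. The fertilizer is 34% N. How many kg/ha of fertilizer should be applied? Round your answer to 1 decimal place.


Step 1: Fertilizer rate = target N / (N content / 100)
Step 2: Rate = 69 / (34 / 100)
Step 3: Rate = 69 / 0.34
Step 4: Rate = 202.9 kg/ha

202.9


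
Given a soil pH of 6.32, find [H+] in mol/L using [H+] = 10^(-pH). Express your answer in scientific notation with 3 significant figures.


Step 1: [H+] = 10^(-pH)
Step 2: [H+] = 10^(-6.32)
Step 3: [H+] = 4.79e-07 mol/L

4.79e-07


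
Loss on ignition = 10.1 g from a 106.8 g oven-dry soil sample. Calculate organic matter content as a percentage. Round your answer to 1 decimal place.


Step 1: OM% = 100 * LOI / sample mass
Step 2: OM = 100 * 10.1 / 106.8
Step 3: OM = 9.5%

9.5


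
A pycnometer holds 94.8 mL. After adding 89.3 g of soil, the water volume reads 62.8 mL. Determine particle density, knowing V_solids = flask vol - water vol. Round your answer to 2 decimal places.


Step 1: Volume of solids = flask volume - water volume with soil
Step 2: V_solids = 94.8 - 62.8 = 32.0 mL
Step 3: Particle density = mass / V_solids = 89.3 / 32.0 = 2.79 g/cm^3

2.79


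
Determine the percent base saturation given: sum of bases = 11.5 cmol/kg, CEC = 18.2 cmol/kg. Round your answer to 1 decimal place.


Step 1: BS = 100 * (sum of bases) / CEC
Step 2: BS = 100 * 11.5 / 18.2
Step 3: BS = 63.2%

63.2


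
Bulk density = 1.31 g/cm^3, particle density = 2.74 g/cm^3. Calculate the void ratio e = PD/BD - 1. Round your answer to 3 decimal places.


Step 1: e = PD / BD - 1
Step 2: e = 2.74 / 1.31 - 1
Step 3: e = 2.0916 - 1
Step 4: e = 1.092

1.092


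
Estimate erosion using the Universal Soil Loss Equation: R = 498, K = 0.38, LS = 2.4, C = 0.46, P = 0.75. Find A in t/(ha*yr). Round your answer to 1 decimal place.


Step 1: A = R * K * LS * C * P
Step 2: R * K = 498 * 0.38 = 189.24
Step 3: (R*K) * LS = 189.24 * 2.4 = 454.176
Step 4: * C * P = 454.176 * 0.46 * 0.75 = 156.7
Step 5: A = 156.7 t/(ha*yr)

156.7


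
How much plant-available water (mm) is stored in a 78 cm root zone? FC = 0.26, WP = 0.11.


Step 1: Available water = (FC - WP) * depth * 10
Step 2: AW = (0.26 - 0.11) * 78 * 10
Step 3: AW = 0.15 * 78 * 10
Step 4: AW = 117.0 mm

117.0


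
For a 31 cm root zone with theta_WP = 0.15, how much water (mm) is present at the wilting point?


Step 1: Water (mm) = theta_WP * depth * 10
Step 2: Water = 0.15 * 31 * 10
Step 3: Water = 46.5 mm

46.5


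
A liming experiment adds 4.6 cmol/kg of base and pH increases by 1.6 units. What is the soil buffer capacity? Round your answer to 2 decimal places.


Step 1: BC = change in base / change in pH
Step 2: BC = 4.6 / 1.6
Step 3: BC = 2.88 cmol/(kg*pH unit)

2.88


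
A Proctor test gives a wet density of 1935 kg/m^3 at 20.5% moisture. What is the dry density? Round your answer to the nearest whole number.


Step 1: Dry density = wet density / (1 + w/100)
Step 2: Dry density = 1935 / (1 + 20.5/100)
Step 3: Dry density = 1935 / 1.205
Step 4: Dry density = 1606 kg/m^3

1606


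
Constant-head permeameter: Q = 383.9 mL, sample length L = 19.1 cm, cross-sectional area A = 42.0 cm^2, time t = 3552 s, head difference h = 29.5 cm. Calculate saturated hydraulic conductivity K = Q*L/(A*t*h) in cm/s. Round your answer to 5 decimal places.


Step 1: K = Q * L / (A * t * h)
Step 2: Numerator = 383.9 * 19.1 = 7332.49
Step 3: Denominator = 42.0 * 3552 * 29.5 = 4400928.0
Step 4: K = 7332.49 / 4400928.0 = 0.00167 cm/s

0.00167


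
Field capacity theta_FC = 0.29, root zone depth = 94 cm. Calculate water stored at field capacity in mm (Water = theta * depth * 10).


Step 1: Water (mm) = theta_FC * depth (cm) * 10
Step 2: Water = 0.29 * 94 * 10
Step 3: Water = 272.6 mm

272.6


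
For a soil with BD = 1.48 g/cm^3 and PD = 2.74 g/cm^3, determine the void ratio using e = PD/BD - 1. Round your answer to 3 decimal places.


Step 1: e = PD / BD - 1
Step 2: e = 2.74 / 1.48 - 1
Step 3: e = 1.85135 - 1
Step 4: e = 0.851

0.851


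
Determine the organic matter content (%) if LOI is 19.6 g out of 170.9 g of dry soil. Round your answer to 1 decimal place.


Step 1: OM% = 100 * LOI / sample mass
Step 2: OM = 100 * 19.6 / 170.9
Step 3: OM = 11.5%

11.5


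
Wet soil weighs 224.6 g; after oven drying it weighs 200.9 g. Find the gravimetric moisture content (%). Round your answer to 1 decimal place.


Step 1: Water mass = wet - dry = 224.6 - 200.9 = 23.7 g
Step 2: w = 100 * water mass / dry mass
Step 3: w = 100 * 23.7 / 200.9 = 11.8%

11.8


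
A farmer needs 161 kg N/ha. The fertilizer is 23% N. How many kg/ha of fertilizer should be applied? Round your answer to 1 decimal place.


Step 1: Fertilizer rate = target N / (N content / 100)
Step 2: Rate = 161 / (23 / 100)
Step 3: Rate = 161 / 0.23
Step 4: Rate = 700.0 kg/ha

700.0


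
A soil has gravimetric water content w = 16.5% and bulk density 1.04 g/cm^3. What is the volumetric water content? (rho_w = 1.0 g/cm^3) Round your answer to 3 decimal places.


Step 1: theta = (w / 100) * BD / rho_w
Step 2: theta = (16.5 / 100) * 1.04 / 1.0
Step 3: theta = 0.165 * 1.04
Step 4: theta = 0.172

0.172


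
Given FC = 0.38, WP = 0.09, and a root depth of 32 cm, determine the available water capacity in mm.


Step 1: Available water = (FC - WP) * depth * 10
Step 2: AW = (0.38 - 0.09) * 32 * 10
Step 3: AW = 0.29 * 32 * 10
Step 4: AW = 92.8 mm

92.8


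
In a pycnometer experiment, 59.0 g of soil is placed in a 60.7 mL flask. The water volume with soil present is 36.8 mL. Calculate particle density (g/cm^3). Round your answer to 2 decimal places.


Step 1: Volume of solids = flask volume - water volume with soil
Step 2: V_solids = 60.7 - 36.8 = 23.9 mL
Step 3: Particle density = mass / V_solids = 59.0 / 23.9 = 2.47 g/cm^3

2.47


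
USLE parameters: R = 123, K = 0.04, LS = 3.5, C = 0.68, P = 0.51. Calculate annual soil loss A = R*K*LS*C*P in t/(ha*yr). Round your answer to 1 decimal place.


Step 1: A = R * K * LS * C * P
Step 2: R * K = 123 * 0.04 = 4.92
Step 3: (R*K) * LS = 4.92 * 3.5 = 17.22
Step 4: * C * P = 17.22 * 0.68 * 0.51 = 6.0
Step 5: A = 6.0 t/(ha*yr)

6.0


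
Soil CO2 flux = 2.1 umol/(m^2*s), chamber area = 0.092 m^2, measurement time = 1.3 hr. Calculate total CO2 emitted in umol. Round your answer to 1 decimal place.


Step 1: Convert time to seconds: 1.3 hr * 3600 = 4680.0 s
Step 2: Total = flux * area * time_s
Step 3: Total = 2.1 * 0.092 * 4680.0
Step 4: Total = 904.2 umol

904.2


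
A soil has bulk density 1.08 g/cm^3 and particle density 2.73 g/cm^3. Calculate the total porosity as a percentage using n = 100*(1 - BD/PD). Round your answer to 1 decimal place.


Step 1: Formula: n = 100 * (1 - BD / PD)
Step 2: n = 100 * (1 - 1.08 / 2.73)
Step 3: n = 100 * (1 - 0.3956)
Step 4: n = 60.4%

60.4


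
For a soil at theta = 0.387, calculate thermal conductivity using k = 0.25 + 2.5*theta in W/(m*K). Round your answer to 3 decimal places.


Step 1: k = 0.25 + 2.5 * theta
Step 2: k = 0.25 + 2.5 * 0.387
Step 3: k = 0.25 + 0.968
Step 4: k = 1.218 W/(m*K)

1.218


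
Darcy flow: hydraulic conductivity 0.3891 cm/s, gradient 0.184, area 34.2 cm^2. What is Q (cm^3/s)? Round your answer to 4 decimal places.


Step 1: Apply Darcy's law: Q = K * i * A
Step 2: Q = 0.3891 * 0.184 * 34.2
Step 3: Q = 2.4485 cm^3/s

2.4485


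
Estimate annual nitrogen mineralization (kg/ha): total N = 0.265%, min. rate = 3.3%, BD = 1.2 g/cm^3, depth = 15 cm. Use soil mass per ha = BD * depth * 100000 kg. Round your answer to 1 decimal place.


Step 1: Soil mass per ha = BD * depth * 100000 = 1.2 * 15 * 100000 = 1800000 kg
Step 2: Total N pool = soil mass * N%/100 = 1800000 * 0.265/100 = 4770.0 kg/ha
Step 3: N mineralized = N pool * rate%/100 = 4770.0 * 3.3/100 = 157.4 kg/ha/yr

157.4


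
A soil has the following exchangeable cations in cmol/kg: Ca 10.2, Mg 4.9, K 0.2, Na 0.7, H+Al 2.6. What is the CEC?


Step 1: CEC = Ca + Mg + K + Na + (H+Al)
Step 2: CEC = 10.2 + 4.9 + 0.2 + 0.7 + 2.6
Step 3: CEC = 18.6 cmol/kg

18.6


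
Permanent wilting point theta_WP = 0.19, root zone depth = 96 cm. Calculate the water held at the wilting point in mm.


Step 1: Water (mm) = theta_WP * depth * 10
Step 2: Water = 0.19 * 96 * 10
Step 3: Water = 182.4 mm

182.4


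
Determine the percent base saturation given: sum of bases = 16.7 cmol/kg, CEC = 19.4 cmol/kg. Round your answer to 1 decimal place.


Step 1: BS = 100 * (sum of bases) / CEC
Step 2: BS = 100 * 16.7 / 19.4
Step 3: BS = 86.1%

86.1


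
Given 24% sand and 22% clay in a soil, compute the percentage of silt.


Step 1: sand + silt + clay = 100%
Step 2: silt = 100 - sand - clay
Step 3: silt = 100 - 24 - 22
Step 4: silt = 54%

54


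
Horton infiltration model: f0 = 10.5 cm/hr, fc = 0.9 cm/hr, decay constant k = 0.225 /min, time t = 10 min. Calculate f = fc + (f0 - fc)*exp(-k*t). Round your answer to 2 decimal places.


Step 1: f = fc + (f0 - fc) * exp(-k * t)
Step 2: exp(-0.225 * 10) = 0.105399
Step 3: f = 0.9 + (10.5 - 0.9) * 0.105399
Step 4: f = 0.9 + 9.6 * 0.105399
Step 5: f = 1.91 cm/hr

1.91


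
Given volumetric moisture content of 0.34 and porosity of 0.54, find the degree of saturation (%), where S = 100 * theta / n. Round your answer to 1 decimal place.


Step 1: S = 100 * theta_v / n
Step 2: S = 100 * 0.34 / 0.54
Step 3: S = 63.0%

63.0


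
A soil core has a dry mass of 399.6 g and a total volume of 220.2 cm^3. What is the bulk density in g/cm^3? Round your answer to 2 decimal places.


Step 1: Identify the formula: BD = dry mass / volume
Step 2: Substitute values: BD = 399.6 / 220.2
Step 3: BD = 1.81 g/cm^3

1.81


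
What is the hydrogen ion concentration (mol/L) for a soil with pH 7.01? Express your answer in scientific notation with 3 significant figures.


Step 1: [H+] = 10^(-pH)
Step 2: [H+] = 10^(-7.01)
Step 3: [H+] = 9.77e-08 mol/L

9.77e-08


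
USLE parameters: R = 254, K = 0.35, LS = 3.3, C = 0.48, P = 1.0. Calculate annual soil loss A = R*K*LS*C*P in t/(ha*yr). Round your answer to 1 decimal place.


Step 1: A = R * K * LS * C * P
Step 2: R * K = 254 * 0.35 = 88.9
Step 3: (R*K) * LS = 88.9 * 3.3 = 293.37
Step 4: * C * P = 293.37 * 0.48 * 1.0 = 140.8
Step 5: A = 140.8 t/(ha*yr)

140.8


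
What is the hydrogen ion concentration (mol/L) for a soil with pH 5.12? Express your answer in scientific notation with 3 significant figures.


Step 1: [H+] = 10^(-pH)
Step 2: [H+] = 10^(-5.12)
Step 3: [H+] = 7.59e-06 mol/L

7.59e-06


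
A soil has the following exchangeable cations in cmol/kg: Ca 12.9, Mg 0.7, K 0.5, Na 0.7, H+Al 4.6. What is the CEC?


Step 1: CEC = Ca + Mg + K + Na + (H+Al)
Step 2: CEC = 12.9 + 0.7 + 0.5 + 0.7 + 4.6
Step 3: CEC = 19.4 cmol/kg

19.4


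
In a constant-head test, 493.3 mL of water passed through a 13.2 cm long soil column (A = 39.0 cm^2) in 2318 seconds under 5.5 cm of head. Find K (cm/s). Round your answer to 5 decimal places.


Step 1: K = Q * L / (A * t * h)
Step 2: Numerator = 493.3 * 13.2 = 6511.56
Step 3: Denominator = 39.0 * 2318 * 5.5 = 497211.0
Step 4: K = 6511.56 / 497211.0 = 0.0131 cm/s

0.0131


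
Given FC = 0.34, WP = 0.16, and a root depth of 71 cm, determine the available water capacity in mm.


Step 1: Available water = (FC - WP) * depth * 10
Step 2: AW = (0.34 - 0.16) * 71 * 10
Step 3: AW = 0.18 * 71 * 10
Step 4: AW = 127.8 mm

127.8


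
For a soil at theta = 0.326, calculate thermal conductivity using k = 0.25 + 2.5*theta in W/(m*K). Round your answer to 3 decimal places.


Step 1: k = 0.25 + 2.5 * theta
Step 2: k = 0.25 + 2.5 * 0.326
Step 3: k = 0.25 + 0.815
Step 4: k = 1.065 W/(m*K)

1.065


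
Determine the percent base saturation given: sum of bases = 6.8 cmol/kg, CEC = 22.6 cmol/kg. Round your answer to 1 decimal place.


Step 1: BS = 100 * (sum of bases) / CEC
Step 2: BS = 100 * 6.8 / 22.6
Step 3: BS = 30.1%

30.1


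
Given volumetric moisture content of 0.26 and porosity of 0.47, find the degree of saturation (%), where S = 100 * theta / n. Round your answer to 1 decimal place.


Step 1: S = 100 * theta_v / n
Step 2: S = 100 * 0.26 / 0.47
Step 3: S = 55.3%

55.3


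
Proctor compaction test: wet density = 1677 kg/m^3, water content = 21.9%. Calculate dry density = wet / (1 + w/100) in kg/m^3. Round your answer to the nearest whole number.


Step 1: Dry density = wet density / (1 + w/100)
Step 2: Dry density = 1677 / (1 + 21.9/100)
Step 3: Dry density = 1677 / 1.219
Step 4: Dry density = 1376 kg/m^3

1376


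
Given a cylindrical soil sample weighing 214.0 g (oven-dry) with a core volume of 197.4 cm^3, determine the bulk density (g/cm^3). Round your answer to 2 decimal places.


Step 1: Identify the formula: BD = dry mass / volume
Step 2: Substitute values: BD = 214.0 / 197.4
Step 3: BD = 1.08 g/cm^3

1.08


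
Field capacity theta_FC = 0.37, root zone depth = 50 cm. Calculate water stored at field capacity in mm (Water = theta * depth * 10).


Step 1: Water (mm) = theta_FC * depth (cm) * 10
Step 2: Water = 0.37 * 50 * 10
Step 3: Water = 185.0 mm

185.0


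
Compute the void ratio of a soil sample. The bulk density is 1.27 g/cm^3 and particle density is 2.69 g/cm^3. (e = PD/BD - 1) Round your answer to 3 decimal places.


Step 1: e = PD / BD - 1
Step 2: e = 2.69 / 1.27 - 1
Step 3: e = 2.11811 - 1
Step 4: e = 1.118

1.118


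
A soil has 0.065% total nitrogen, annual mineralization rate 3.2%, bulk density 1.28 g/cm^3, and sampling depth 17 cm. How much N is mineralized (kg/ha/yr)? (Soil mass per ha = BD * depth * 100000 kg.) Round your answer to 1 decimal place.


Step 1: Soil mass per ha = BD * depth * 100000 = 1.28 * 17 * 100000 = 2176000 kg
Step 2: Total N pool = soil mass * N%/100 = 2176000 * 0.065/100 = 1414.4 kg/ha
Step 3: N mineralized = N pool * rate%/100 = 1414.4 * 3.2/100 = 45.3 kg/ha/yr

45.3


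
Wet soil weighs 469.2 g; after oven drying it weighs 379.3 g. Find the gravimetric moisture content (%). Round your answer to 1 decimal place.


Step 1: Water mass = wet - dry = 469.2 - 379.3 = 89.9 g
Step 2: w = 100 * water mass / dry mass
Step 3: w = 100 * 89.9 / 379.3 = 23.7%

23.7


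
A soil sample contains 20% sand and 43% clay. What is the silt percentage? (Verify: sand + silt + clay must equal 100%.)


Step 1: sand + silt + clay = 100%
Step 2: silt = 100 - sand - clay
Step 3: silt = 100 - 20 - 43
Step 4: silt = 37%

37


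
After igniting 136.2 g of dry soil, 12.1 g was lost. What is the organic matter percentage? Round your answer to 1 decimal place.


Step 1: OM% = 100 * LOI / sample mass
Step 2: OM = 100 * 12.1 / 136.2
Step 3: OM = 8.9%

8.9


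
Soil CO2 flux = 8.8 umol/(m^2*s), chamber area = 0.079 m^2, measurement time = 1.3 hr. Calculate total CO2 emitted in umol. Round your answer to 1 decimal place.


Step 1: Convert time to seconds: 1.3 hr * 3600 = 4680.0 s
Step 2: Total = flux * area * time_s
Step 3: Total = 8.8 * 0.079 * 4680.0
Step 4: Total = 3253.5 umol

3253.5


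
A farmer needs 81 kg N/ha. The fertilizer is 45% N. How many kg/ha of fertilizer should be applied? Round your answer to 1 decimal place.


Step 1: Fertilizer rate = target N / (N content / 100)
Step 2: Rate = 81 / (45 / 100)
Step 3: Rate = 81 / 0.45
Step 4: Rate = 180.0 kg/ha

180.0


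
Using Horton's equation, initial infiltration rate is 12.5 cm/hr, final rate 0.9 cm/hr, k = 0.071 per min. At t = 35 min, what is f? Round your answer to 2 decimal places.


Step 1: f = fc + (f0 - fc) * exp(-k * t)
Step 2: exp(-0.071 * 35) = 0.083326
Step 3: f = 0.9 + (12.5 - 0.9) * 0.083326
Step 4: f = 0.9 + 11.6 * 0.083326
Step 5: f = 1.87 cm/hr

1.87


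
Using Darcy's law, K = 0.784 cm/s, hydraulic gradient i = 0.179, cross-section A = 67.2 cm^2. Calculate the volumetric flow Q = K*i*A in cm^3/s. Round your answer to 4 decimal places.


Step 1: Apply Darcy's law: Q = K * i * A
Step 2: Q = 0.784 * 0.179 * 67.2
Step 3: Q = 9.4306 cm^3/s

9.4306


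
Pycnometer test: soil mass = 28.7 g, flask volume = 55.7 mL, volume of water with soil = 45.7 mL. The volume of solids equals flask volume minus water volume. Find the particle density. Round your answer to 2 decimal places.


Step 1: Volume of solids = flask volume - water volume with soil
Step 2: V_solids = 55.7 - 45.7 = 10.0 mL
Step 3: Particle density = mass / V_solids = 28.7 / 10.0 = 2.87 g/cm^3

2.87


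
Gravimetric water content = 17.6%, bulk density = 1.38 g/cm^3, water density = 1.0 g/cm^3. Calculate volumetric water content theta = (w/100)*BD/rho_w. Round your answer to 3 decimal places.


Step 1: theta = (w / 100) * BD / rho_w
Step 2: theta = (17.6 / 100) * 1.38 / 1.0
Step 3: theta = 0.176 * 1.38
Step 4: theta = 0.243

0.243


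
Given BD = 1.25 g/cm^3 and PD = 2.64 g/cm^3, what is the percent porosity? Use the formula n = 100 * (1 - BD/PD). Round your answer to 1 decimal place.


Step 1: Formula: n = 100 * (1 - BD / PD)
Step 2: n = 100 * (1 - 1.25 / 2.64)
Step 3: n = 100 * (1 - 0.47348)
Step 4: n = 52.7%

52.7


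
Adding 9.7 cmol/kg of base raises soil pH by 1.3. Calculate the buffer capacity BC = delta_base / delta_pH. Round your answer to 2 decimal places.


Step 1: BC = change in base / change in pH
Step 2: BC = 9.7 / 1.3
Step 3: BC = 7.46 cmol/(kg*pH unit)

7.46


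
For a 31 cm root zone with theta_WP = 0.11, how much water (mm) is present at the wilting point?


Step 1: Water (mm) = theta_WP * depth * 10
Step 2: Water = 0.11 * 31 * 10
Step 3: Water = 34.1 mm

34.1


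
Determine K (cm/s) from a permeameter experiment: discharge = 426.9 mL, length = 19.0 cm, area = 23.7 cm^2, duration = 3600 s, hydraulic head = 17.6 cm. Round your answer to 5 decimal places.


Step 1: K = Q * L / (A * t * h)
Step 2: Numerator = 426.9 * 19.0 = 8111.1
Step 3: Denominator = 23.7 * 3600 * 17.6 = 1501632.0
Step 4: K = 8111.1 / 1501632.0 = 0.0054 cm/s

0.0054


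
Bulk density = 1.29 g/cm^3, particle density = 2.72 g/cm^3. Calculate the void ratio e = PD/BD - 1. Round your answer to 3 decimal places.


Step 1: e = PD / BD - 1
Step 2: e = 2.72 / 1.29 - 1
Step 3: e = 2.10853 - 1
Step 4: e = 1.109

1.109


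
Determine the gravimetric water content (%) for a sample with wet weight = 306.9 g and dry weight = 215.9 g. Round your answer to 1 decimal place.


Step 1: Water mass = wet - dry = 306.9 - 215.9 = 91.0 g
Step 2: w = 100 * water mass / dry mass
Step 3: w = 100 * 91.0 / 215.9 = 42.1%

42.1


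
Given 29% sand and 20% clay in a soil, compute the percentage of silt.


Step 1: sand + silt + clay = 100%
Step 2: silt = 100 - sand - clay
Step 3: silt = 100 - 29 - 20
Step 4: silt = 51%

51


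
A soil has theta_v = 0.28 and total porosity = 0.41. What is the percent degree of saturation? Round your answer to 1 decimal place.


Step 1: S = 100 * theta_v / n
Step 2: S = 100 * 0.28 / 0.41
Step 3: S = 68.3%

68.3


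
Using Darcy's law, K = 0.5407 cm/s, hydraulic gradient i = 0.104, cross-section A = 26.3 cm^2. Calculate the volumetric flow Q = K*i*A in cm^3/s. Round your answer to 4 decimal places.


Step 1: Apply Darcy's law: Q = K * i * A
Step 2: Q = 0.5407 * 0.104 * 26.3
Step 3: Q = 1.4789 cm^3/s

1.4789


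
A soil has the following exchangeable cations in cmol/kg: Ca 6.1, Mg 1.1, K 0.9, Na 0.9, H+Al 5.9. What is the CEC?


Step 1: CEC = Ca + Mg + K + Na + (H+Al)
Step 2: CEC = 6.1 + 1.1 + 0.9 + 0.9 + 5.9
Step 3: CEC = 14.9 cmol/kg

14.9


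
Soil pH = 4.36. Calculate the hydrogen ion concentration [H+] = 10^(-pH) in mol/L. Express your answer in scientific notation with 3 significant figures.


Step 1: [H+] = 10^(-pH)
Step 2: [H+] = 10^(-4.36)
Step 3: [H+] = 4.37e-05 mol/L

4.37e-05


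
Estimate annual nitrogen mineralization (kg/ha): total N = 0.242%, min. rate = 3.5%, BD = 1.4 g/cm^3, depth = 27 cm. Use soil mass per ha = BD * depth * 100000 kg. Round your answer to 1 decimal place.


Step 1: Soil mass per ha = BD * depth * 100000 = 1.4 * 27 * 100000 = 3780000 kg
Step 2: Total N pool = soil mass * N%/100 = 3780000 * 0.242/100 = 9147.6 kg/ha
Step 3: N mineralized = N pool * rate%/100 = 9147.6 * 3.5/100 = 320.2 kg/ha/yr

320.2


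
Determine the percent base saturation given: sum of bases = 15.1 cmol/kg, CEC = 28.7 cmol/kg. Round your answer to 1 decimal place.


Step 1: BS = 100 * (sum of bases) / CEC
Step 2: BS = 100 * 15.1 / 28.7
Step 3: BS = 52.6%

52.6


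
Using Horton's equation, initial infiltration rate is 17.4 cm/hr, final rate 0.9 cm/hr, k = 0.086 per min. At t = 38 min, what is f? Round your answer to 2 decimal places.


Step 1: f = fc + (f0 - fc) * exp(-k * t)
Step 2: exp(-0.086 * 38) = 0.038083
Step 3: f = 0.9 + (17.4 - 0.9) * 0.038083
Step 4: f = 0.9 + 16.5 * 0.038083
Step 5: f = 1.53 cm/hr

1.53


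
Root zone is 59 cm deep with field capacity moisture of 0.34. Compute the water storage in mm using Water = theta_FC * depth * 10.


Step 1: Water (mm) = theta_FC * depth (cm) * 10
Step 2: Water = 0.34 * 59 * 10
Step 3: Water = 200.6 mm

200.6


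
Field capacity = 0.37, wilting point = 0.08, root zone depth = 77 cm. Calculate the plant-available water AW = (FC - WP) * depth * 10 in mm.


Step 1: Available water = (FC - WP) * depth * 10
Step 2: AW = (0.37 - 0.08) * 77 * 10
Step 3: AW = 0.29 * 77 * 10
Step 4: AW = 223.3 mm

223.3


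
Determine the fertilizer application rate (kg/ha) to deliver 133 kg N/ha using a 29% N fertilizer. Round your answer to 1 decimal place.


Step 1: Fertilizer rate = target N / (N content / 100)
Step 2: Rate = 133 / (29 / 100)
Step 3: Rate = 133 / 0.29
Step 4: Rate = 458.6 kg/ha

458.6


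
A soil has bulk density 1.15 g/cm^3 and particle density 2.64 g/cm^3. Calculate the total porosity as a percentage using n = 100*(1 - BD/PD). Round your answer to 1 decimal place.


Step 1: Formula: n = 100 * (1 - BD / PD)
Step 2: n = 100 * (1 - 1.15 / 2.64)
Step 3: n = 100 * (1 - 0.43561)
Step 4: n = 56.4%

56.4


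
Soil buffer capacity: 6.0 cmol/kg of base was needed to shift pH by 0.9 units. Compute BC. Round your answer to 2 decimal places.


Step 1: BC = change in base / change in pH
Step 2: BC = 6.0 / 0.9
Step 3: BC = 6.67 cmol/(kg*pH unit)

6.67


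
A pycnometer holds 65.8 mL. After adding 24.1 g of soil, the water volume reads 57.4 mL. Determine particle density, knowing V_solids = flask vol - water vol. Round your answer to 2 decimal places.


Step 1: Volume of solids = flask volume - water volume with soil
Step 2: V_solids = 65.8 - 57.4 = 8.4 mL
Step 3: Particle density = mass / V_solids = 24.1 / 8.4 = 2.87 g/cm^3

2.87


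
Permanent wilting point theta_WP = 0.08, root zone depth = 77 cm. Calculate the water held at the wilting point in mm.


Step 1: Water (mm) = theta_WP * depth * 10
Step 2: Water = 0.08 * 77 * 10
Step 3: Water = 61.6 mm

61.6


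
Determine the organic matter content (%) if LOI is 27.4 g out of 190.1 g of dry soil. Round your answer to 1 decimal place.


Step 1: OM% = 100 * LOI / sample mass
Step 2: OM = 100 * 27.4 / 190.1
Step 3: OM = 14.4%

14.4


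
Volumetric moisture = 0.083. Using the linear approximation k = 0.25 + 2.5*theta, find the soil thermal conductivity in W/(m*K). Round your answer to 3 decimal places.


Step 1: k = 0.25 + 2.5 * theta
Step 2: k = 0.25 + 2.5 * 0.083
Step 3: k = 0.25 + 0.208
Step 4: k = 0.458 W/(m*K)

0.458


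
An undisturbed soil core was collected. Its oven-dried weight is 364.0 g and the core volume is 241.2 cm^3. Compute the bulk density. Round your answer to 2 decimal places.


Step 1: Identify the formula: BD = dry mass / volume
Step 2: Substitute values: BD = 364.0 / 241.2
Step 3: BD = 1.51 g/cm^3

1.51


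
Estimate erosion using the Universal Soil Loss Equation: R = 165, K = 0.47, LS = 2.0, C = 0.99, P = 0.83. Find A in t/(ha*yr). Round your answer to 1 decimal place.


Step 1: A = R * K * LS * C * P
Step 2: R * K = 165 * 0.47 = 77.55
Step 3: (R*K) * LS = 77.55 * 2.0 = 155.1
Step 4: * C * P = 155.1 * 0.99 * 0.83 = 127.4
Step 5: A = 127.4 t/(ha*yr)

127.4


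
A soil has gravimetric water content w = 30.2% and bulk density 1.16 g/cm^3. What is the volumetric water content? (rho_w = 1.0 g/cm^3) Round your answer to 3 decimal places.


Step 1: theta = (w / 100) * BD / rho_w
Step 2: theta = (30.2 / 100) * 1.16 / 1.0
Step 3: theta = 0.302 * 1.16
Step 4: theta = 0.35

0.35


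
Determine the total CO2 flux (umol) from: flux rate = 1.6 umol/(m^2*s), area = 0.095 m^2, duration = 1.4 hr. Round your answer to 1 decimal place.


Step 1: Convert time to seconds: 1.4 hr * 3600 = 5040.0 s
Step 2: Total = flux * area * time_s
Step 3: Total = 1.6 * 0.095 * 5040.0
Step 4: Total = 766.1 umol

766.1


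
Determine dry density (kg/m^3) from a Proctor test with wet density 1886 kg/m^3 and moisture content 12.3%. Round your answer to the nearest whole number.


Step 1: Dry density = wet density / (1 + w/100)
Step 2: Dry density = 1886 / (1 + 12.3/100)
Step 3: Dry density = 1886 / 1.123
Step 4: Dry density = 1679 kg/m^3

1679


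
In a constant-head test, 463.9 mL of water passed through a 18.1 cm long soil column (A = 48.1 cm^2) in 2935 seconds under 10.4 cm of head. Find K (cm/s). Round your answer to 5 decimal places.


Step 1: K = Q * L / (A * t * h)
Step 2: Numerator = 463.9 * 18.1 = 8396.59
Step 3: Denominator = 48.1 * 2935 * 10.4 = 1468204.4
Step 4: K = 8396.59 / 1468204.4 = 0.00572 cm/s

0.00572


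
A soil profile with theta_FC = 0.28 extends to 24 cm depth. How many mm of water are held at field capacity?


Step 1: Water (mm) = theta_FC * depth (cm) * 10
Step 2: Water = 0.28 * 24 * 10
Step 3: Water = 67.2 mm

67.2


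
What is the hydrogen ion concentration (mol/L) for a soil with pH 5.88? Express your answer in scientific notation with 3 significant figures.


Step 1: [H+] = 10^(-pH)
Step 2: [H+] = 10^(-5.88)
Step 3: [H+] = 1.32e-06 mol/L

1.32e-06


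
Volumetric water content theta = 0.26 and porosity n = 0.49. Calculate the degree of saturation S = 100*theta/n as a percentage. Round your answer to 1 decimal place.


Step 1: S = 100 * theta_v / n
Step 2: S = 100 * 0.26 / 0.49
Step 3: S = 53.1%

53.1


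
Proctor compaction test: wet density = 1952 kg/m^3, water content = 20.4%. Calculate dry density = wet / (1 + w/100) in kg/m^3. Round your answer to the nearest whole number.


Step 1: Dry density = wet density / (1 + w/100)
Step 2: Dry density = 1952 / (1 + 20.4/100)
Step 3: Dry density = 1952 / 1.204
Step 4: Dry density = 1621 kg/m^3

1621


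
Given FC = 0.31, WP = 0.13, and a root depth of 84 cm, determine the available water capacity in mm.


Step 1: Available water = (FC - WP) * depth * 10
Step 2: AW = (0.31 - 0.13) * 84 * 10
Step 3: AW = 0.18 * 84 * 10
Step 4: AW = 151.2 mm

151.2


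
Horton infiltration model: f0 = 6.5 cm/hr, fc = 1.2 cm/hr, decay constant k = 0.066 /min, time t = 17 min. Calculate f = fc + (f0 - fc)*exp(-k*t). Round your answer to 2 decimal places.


Step 1: f = fc + (f0 - fc) * exp(-k * t)
Step 2: exp(-0.066 * 17) = 0.325628
Step 3: f = 1.2 + (6.5 - 1.2) * 0.325628
Step 4: f = 1.2 + 5.3 * 0.325628
Step 5: f = 2.93 cm/hr

2.93


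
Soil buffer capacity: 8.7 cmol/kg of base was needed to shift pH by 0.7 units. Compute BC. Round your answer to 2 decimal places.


Step 1: BC = change in base / change in pH
Step 2: BC = 8.7 / 0.7
Step 3: BC = 12.43 cmol/(kg*pH unit)

12.43


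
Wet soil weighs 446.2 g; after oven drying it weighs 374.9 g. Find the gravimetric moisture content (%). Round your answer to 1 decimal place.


Step 1: Water mass = wet - dry = 446.2 - 374.9 = 71.3 g
Step 2: w = 100 * water mass / dry mass
Step 3: w = 100 * 71.3 / 374.9 = 19.0%

19.0


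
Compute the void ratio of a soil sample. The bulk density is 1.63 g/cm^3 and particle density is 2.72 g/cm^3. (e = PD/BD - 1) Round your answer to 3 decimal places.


Step 1: e = PD / BD - 1
Step 2: e = 2.72 / 1.63 - 1
Step 3: e = 1.66871 - 1
Step 4: e = 0.669

0.669


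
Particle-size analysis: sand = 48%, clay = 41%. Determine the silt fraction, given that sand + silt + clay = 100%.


Step 1: sand + silt + clay = 100%
Step 2: silt = 100 - sand - clay
Step 3: silt = 100 - 48 - 41
Step 4: silt = 11%

11


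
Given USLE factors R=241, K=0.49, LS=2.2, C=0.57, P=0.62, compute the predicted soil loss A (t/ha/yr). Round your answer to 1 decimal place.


Step 1: A = R * K * LS * C * P
Step 2: R * K = 241 * 0.49 = 118.09
Step 3: (R*K) * LS = 118.09 * 2.2 = 259.798
Step 4: * C * P = 259.798 * 0.57 * 0.62 = 91.8
Step 5: A = 91.8 t/(ha*yr)

91.8


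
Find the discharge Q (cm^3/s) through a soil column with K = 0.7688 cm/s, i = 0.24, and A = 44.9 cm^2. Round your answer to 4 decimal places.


Step 1: Apply Darcy's law: Q = K * i * A
Step 2: Q = 0.7688 * 0.24 * 44.9
Step 3: Q = 8.2846 cm^3/s

8.2846


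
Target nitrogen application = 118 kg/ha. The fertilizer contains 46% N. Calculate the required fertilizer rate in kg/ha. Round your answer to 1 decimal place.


Step 1: Fertilizer rate = target N / (N content / 100)
Step 2: Rate = 118 / (46 / 100)
Step 3: Rate = 118 / 0.46
Step 4: Rate = 256.5 kg/ha

256.5


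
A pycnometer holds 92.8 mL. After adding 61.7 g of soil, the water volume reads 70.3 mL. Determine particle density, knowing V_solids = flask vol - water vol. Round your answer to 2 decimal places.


Step 1: Volume of solids = flask volume - water volume with soil
Step 2: V_solids = 92.8 - 70.3 = 22.5 mL
Step 3: Particle density = mass / V_solids = 61.7 / 22.5 = 2.74 g/cm^3

2.74


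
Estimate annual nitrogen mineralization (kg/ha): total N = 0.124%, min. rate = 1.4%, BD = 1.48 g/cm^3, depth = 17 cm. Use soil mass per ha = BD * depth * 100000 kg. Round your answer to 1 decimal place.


Step 1: Soil mass per ha = BD * depth * 100000 = 1.48 * 17 * 100000 = 2516000 kg
Step 2: Total N pool = soil mass * N%/100 = 2516000 * 0.124/100 = 3119.84 kg/ha
Step 3: N mineralized = N pool * rate%/100 = 3119.84 * 1.4/100 = 43.7 kg/ha/yr

43.7


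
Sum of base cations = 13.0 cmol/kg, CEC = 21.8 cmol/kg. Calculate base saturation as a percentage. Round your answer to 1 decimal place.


Step 1: BS = 100 * (sum of bases) / CEC
Step 2: BS = 100 * 13.0 / 21.8
Step 3: BS = 59.6%

59.6


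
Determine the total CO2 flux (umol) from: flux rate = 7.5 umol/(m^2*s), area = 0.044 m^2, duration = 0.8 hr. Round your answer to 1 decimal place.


Step 1: Convert time to seconds: 0.8 hr * 3600 = 2880.0 s
Step 2: Total = flux * area * time_s
Step 3: Total = 7.5 * 0.044 * 2880.0
Step 4: Total = 950.4 umol

950.4


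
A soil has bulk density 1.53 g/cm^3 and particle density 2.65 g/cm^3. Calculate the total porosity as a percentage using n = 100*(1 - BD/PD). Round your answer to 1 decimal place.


Step 1: Formula: n = 100 * (1 - BD / PD)
Step 2: n = 100 * (1 - 1.53 / 2.65)
Step 3: n = 100 * (1 - 0.57736)
Step 4: n = 42.3%

42.3


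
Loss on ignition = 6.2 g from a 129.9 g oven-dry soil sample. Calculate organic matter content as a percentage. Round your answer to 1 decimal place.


Step 1: OM% = 100 * LOI / sample mass
Step 2: OM = 100 * 6.2 / 129.9
Step 3: OM = 4.8%

4.8


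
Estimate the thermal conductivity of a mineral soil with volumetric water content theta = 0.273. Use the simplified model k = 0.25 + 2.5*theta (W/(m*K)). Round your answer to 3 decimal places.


Step 1: k = 0.25 + 2.5 * theta
Step 2: k = 0.25 + 2.5 * 0.273
Step 3: k = 0.25 + 0.683
Step 4: k = 0.933 W/(m*K)

0.933


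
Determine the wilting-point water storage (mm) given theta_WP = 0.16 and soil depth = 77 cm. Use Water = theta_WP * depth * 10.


Step 1: Water (mm) = theta_WP * depth * 10
Step 2: Water = 0.16 * 77 * 10
Step 3: Water = 123.2 mm

123.2


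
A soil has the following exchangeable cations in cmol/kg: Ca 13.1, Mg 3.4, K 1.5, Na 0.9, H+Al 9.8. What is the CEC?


Step 1: CEC = Ca + Mg + K + Na + (H+Al)
Step 2: CEC = 13.1 + 3.4 + 1.5 + 0.9 + 9.8
Step 3: CEC = 28.7 cmol/kg

28.7


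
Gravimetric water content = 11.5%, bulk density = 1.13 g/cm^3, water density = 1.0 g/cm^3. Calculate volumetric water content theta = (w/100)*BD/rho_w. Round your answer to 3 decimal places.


Step 1: theta = (w / 100) * BD / rho_w
Step 2: theta = (11.5 / 100) * 1.13 / 1.0
Step 3: theta = 0.115 * 1.13
Step 4: theta = 0.13

0.13


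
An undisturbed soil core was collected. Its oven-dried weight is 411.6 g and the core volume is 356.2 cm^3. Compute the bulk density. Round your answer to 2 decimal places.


Step 1: Identify the formula: BD = dry mass / volume
Step 2: Substitute values: BD = 411.6 / 356.2
Step 3: BD = 1.16 g/cm^3

1.16


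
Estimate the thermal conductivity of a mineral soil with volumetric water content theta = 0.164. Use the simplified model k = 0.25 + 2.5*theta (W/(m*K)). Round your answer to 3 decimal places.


Step 1: k = 0.25 + 2.5 * theta
Step 2: k = 0.25 + 2.5 * 0.164
Step 3: k = 0.25 + 0.41
Step 4: k = 0.66 W/(m*K)

0.66


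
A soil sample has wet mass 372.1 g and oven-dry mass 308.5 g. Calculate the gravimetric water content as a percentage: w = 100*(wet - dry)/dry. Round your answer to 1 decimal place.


Step 1: Water mass = wet - dry = 372.1 - 308.5 = 63.6 g
Step 2: w = 100 * water mass / dry mass
Step 3: w = 100 * 63.6 / 308.5 = 20.6%

20.6


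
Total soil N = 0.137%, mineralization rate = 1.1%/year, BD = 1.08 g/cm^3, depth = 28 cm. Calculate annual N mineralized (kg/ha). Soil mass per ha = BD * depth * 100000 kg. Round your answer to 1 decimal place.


Step 1: Soil mass per ha = BD * depth * 100000 = 1.08 * 28 * 100000 = 3024000 kg
Step 2: Total N pool = soil mass * N%/100 = 3024000 * 0.137/100 = 4142.88 kg/ha
Step 3: N mineralized = N pool * rate%/100 = 4142.88 * 1.1/100 = 45.6 kg/ha/yr

45.6


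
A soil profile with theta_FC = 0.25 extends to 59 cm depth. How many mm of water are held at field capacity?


Step 1: Water (mm) = theta_FC * depth (cm) * 10
Step 2: Water = 0.25 * 59 * 10
Step 3: Water = 147.5 mm

147.5


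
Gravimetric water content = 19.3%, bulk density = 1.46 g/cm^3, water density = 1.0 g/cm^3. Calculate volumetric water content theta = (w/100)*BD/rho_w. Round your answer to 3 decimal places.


Step 1: theta = (w / 100) * BD / rho_w
Step 2: theta = (19.3 / 100) * 1.46 / 1.0
Step 3: theta = 0.193 * 1.46
Step 4: theta = 0.282

0.282


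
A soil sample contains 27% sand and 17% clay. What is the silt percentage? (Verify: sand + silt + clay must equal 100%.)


Step 1: sand + silt + clay = 100%
Step 2: silt = 100 - sand - clay
Step 3: silt = 100 - 27 - 17
Step 4: silt = 56%

56


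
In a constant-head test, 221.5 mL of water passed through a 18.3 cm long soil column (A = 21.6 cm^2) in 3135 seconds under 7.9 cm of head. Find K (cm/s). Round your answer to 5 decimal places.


Step 1: K = Q * L / (A * t * h)
Step 2: Numerator = 221.5 * 18.3 = 4053.45
Step 3: Denominator = 21.6 * 3135 * 7.9 = 534956.4
Step 4: K = 4053.45 / 534956.4 = 0.00758 cm/s

0.00758


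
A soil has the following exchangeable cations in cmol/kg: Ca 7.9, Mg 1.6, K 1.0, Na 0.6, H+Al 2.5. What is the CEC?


Step 1: CEC = Ca + Mg + K + Na + (H+Al)
Step 2: CEC = 7.9 + 1.6 + 1.0 + 0.6 + 2.5
Step 3: CEC = 13.6 cmol/kg

13.6
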